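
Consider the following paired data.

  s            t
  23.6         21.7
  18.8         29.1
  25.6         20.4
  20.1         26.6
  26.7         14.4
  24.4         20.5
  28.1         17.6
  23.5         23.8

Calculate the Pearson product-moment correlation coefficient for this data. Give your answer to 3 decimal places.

n = 8, Σs = 190.8, Σt = 174.1, Σs² = 4619.88, Σt² = 3945.23, Σst = 4054.64
nΣst − ΣsΣt = 32437.12 − 33218.28 = -781.16
nΣs² − (Σs)² = 36959.04 − 36404.64 = 554.4; nΣt² − (Σt)² = 31561.84 − 30310.81 = 1251.03
r = -781.16 / √(554.4 × 1251.03) = -781.16 / 832.8091 ≈ -0.938

-0.938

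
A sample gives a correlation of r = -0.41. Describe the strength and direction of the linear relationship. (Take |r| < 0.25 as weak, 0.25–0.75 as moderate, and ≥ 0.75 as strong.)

r = -0.41 < 0 so the relationship is negative.
|r| = 0.41, which falls in the moderate range.

moderate negative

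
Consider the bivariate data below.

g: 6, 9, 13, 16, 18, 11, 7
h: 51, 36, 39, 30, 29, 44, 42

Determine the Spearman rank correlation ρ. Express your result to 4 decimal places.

-0.8214

Rank g: 1, 3, 5, 6, 7, 4, 2
Rank h: 7, 3, 4, 2, 1, 6, 5
d = rank(g) − rank(h): -6, 0, 1, 4, 6, -2, -3; Σd² = 102
ρ = 1 − 6Σd² / [n(n²−1)] = 1 − 6×102 / (7×48) = 1 − 612/336 ≈ -0.8214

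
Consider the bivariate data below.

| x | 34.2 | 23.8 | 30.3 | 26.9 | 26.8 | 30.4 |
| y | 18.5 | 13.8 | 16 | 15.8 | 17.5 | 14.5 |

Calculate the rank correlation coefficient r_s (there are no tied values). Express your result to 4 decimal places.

Rank x: 6, 1, 4, 3, 2, 5
Rank y: 6, 1, 4, 3, 5, 2
d = rank(x) − rank(y): 0, 0, 0, 0, -3, 3; Σd² = 18
ρ = 1 − 6Σd² / [n(n²−1)] = 1 − 6×18 / (6×35) = 1 − 108/210 ≈ 0.4857

0.4857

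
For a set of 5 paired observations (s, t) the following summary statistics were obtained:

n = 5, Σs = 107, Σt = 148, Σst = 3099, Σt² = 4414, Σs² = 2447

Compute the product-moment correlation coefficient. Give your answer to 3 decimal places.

-0.944

r = (nΣst − ΣsΣt) / √[(nΣs² − (Σs)²)(nΣt² − (Σt)²)]
Numerator: 5×3099 − 107×148 = -341
Denominator: √[(12235 − 11449)(22070 − 21904)] = √[786 × 166] = 361.2146
r = -341 / 361.2146 ≈ -0.944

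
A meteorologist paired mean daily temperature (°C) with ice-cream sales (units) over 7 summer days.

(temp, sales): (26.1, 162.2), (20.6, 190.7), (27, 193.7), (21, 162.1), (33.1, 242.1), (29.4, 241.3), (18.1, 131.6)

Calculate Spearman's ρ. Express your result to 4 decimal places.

0.8929

Rank temp: 4, 2, 5, 3, 7, 6, 1
Rank sales: 3, 4, 5, 2, 7, 6, 1
d = rank(temp) − rank(sales): 1, -2, 0, 1, 0, 0, 0; Σd² = 6
ρ = 1 − 6Σd² / [n(n²−1)] = 1 − 6×6 / (7×48) = 1 − 36/336 ≈ 0.8929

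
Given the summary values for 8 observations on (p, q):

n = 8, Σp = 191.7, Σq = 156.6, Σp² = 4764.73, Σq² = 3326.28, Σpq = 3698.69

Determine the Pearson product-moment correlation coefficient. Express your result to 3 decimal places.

-0.255

r = (nΣpq − ΣpΣq) / √[(nΣp² − (Σp)²)(nΣq² − (Σq)²)]
Numerator: 8×3698.69 − 191.7×156.6 = -430.7
Denominator: √[(38117.84 − 36748.89)(26610.24 − 24523.56)] = √[1368.95 × 2086.68] = 1690.1363
r = -430.7 / 1690.1363 ≈ -0.255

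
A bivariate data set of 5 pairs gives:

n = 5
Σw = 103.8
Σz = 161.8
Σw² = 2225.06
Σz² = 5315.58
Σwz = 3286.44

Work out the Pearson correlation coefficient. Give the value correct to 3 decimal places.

r = (nΣwz − ΣwΣz) / √[(nΣw² − (Σw)²)(nΣz² − (Σz)²)]
Numerator: 5×3286.44 − 103.8×161.8 = -362.64
Denominator: √[(11125.3 − 10774.44)(26577.9 − 26179.24)] = √[350.86 × 398.66] = 373.9971
r = -362.64 / 373.9971 ≈ -0.970

-0.970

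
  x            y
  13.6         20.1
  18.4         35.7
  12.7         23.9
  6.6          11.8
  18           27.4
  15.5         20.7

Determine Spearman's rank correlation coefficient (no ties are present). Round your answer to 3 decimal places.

Rank x: 3, 6, 2, 1, 5, 4
Rank y: 2, 6, 4, 1, 5, 3
d = rank(x) − rank(y): 1, 0, -2, 0, 0, 1; Σd² = 6
ρ = 1 − 6Σd² / [n(n²−1)] = 1 − 6×6 / (6×35) = 1 − 36/210 ≈ 0.829

0.829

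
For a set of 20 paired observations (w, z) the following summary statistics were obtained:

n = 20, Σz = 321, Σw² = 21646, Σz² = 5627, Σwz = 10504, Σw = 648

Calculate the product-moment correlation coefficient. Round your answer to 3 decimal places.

r = (nΣwz − ΣwΣz) / √[(nΣw² − (Σw)²)(nΣz² − (Σz)²)]
Numerator: 20×10504 − 648×321 = 2072
Denominator: √[(432920 − 419904)(112540 − 103041)] = √[13016 × 9499] = 11119.3068
r = 2072 / 11119.3068 ≈ 0.186

0.186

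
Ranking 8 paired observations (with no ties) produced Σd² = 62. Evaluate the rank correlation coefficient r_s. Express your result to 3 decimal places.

ρ = 1 − 6Σd² / [n(n²−1)] = 1 − 6×62 / (8×63)
  = 1 − 372/504 = 1 − 0.7381 ≈ 0.262

0.262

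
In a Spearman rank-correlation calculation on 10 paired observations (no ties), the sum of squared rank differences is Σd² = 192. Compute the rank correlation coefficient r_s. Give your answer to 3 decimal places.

-0.164

ρ = 1 − 6Σd² / [n(n²−1)] = 1 − 6×192 / (10×99)
  = 1 − 1152/990 = 1 − 1.1636 ≈ -0.164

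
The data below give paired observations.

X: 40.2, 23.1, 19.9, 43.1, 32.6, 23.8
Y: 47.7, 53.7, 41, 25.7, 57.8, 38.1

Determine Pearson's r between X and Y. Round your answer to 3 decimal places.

n = 6, ΣX = 182.7, ΣY = 264, ΣX² = 6032.47, ΣY² = 12292.92, ΣXY = 7872.64
nΣXY − ΣXΣY = 47235.84 − 48232.8 = -996.96
nΣX² − (ΣX)² = 36194.82 − 33379.29 = 2815.53; nΣY² − (ΣY)² = 73757.52 − 69696 = 4061.52
r = -996.96 / √(2815.53 × 4061.52) = -996.96 / 3381.6167 ≈ -0.295

-0.295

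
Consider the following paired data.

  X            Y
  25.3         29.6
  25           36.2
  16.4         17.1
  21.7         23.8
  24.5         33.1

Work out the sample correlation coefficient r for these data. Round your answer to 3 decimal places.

0.922

n = 5, ΣX = 112.9, ΣY = 139.8, ΣX² = 2605.19, ΣY² = 4141.06, ΣXY = 3261.73
nΣXY − ΣXΣY = 16308.65 − 15783.42 = 525.23
nΣX² − (ΣX)² = 13025.95 − 12746.41 = 279.54; nΣY² − (ΣY)² = 20705.3 − 19544.04 = 1161.26
r = 525.23 / √(279.54 × 1161.26) = 525.23 / 569.7531 ≈ 0.922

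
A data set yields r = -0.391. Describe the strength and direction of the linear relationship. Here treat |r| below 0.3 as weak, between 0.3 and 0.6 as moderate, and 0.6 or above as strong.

moderate negative

r = -0.391 < 0 so the relationship is negative.
|r| = 0.391, which falls in the moderate range.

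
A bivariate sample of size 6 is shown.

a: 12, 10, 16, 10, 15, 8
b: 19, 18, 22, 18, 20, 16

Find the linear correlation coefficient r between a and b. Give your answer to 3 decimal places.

n = 6, Σa = 71, Σb = 113, Σa² = 889, Σb² = 2149, Σab = 1368
nΣab − ΣaΣb = 8208 − 8023 = 185
nΣa² − (Σa)² = 5334 − 5041 = 293; nΣb² − (Σb)² = 12894 − 12769 = 125
r = 185 / √(293 × 125) = 185 / 191.3766 ≈ 0.967

0.967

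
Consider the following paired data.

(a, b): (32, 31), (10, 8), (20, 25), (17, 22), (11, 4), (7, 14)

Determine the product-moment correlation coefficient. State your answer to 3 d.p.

0.857

n = 6, Σa = 97, Σb = 104, Σa² = 1983, Σb² = 2346, Σab = 2088
nΣab − ΣaΣb = 12528 − 10088 = 2440
nΣa² − (Σa)² = 11898 − 9409 = 2489; nΣb² − (Σb)² = 14076 − 10816 = 3260
r = 2440 / √(2489 × 3260) = 2440 / 2848.5330 ≈ 0.857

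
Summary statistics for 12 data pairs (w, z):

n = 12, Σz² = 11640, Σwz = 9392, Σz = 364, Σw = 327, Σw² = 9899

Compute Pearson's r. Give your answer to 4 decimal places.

-0.6851

r = (nΣwz − ΣwΣz) / √[(nΣw² − (Σw)²)(nΣz² − (Σz)²)]
Numerator: 12×9392 − 327×364 = -6324
Denominator: √[(118788 − 106929)(139680 − 132496)] = √[11859 × 7184] = 9230.1168
r = -6324 / 9230.1168 ≈ -0.6851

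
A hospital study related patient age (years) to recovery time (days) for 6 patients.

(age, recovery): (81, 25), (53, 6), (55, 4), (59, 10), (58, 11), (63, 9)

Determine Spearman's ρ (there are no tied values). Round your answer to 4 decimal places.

0.7143

Rank age: 6, 1, 2, 4, 3, 5
Rank recovery: 6, 2, 1, 4, 5, 3
d = rank(age) − rank(recovery): 0, -1, 1, 0, -2, 2; Σd² = 10
ρ = 1 − 6Σd² / [n(n²−1)] = 1 − 6×10 / (6×35) = 1 − 60/210 ≈ 0.7143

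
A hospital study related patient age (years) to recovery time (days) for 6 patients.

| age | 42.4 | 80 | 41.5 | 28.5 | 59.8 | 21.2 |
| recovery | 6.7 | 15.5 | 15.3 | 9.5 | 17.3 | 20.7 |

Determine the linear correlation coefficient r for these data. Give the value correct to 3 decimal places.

0.054

n = 6, Σx = 273.4, Σy = 85, Σx² = 14757.74, Σy² = 1337.26, Σxy = 3903.16
nΣxy − ΣxΣy = 23418.96 − 23239 = 179.96
nΣx² − (Σx)² = 88546.44 − 74747.56 = 13798.88; nΣy² − (Σy)² = 8023.56 − 7225 = 798.56
r = 179.96 / √(13798.88 × 798.56) = 179.96 / 3319.5231 ≈ 0.054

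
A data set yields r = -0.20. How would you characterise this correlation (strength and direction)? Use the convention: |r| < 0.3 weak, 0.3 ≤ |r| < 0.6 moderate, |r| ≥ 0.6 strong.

weak negative

r = -0.20 < 0 so the relationship is negative.
|r| = 0.20, which falls in the weak range.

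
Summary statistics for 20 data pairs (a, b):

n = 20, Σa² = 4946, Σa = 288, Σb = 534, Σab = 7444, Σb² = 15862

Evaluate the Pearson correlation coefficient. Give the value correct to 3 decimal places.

-0.217

r = (nΣab − ΣaΣb) / √[(nΣa² − (Σa)²)(nΣb² − (Σb)²)]
Numerator: 20×7444 − 288×534 = -4912
Denominator: √[(98920 − 82944)(317240 − 285156)] = √[15976 × 32084] = 22640.0968
r = -4912 / 22640.0968 ≈ -0.217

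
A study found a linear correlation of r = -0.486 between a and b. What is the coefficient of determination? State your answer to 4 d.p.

r² = (-0.486)² = 0.2362

0.2362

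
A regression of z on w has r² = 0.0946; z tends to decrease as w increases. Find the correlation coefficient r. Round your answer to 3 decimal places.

|r| = √0.0946 = 0.308
The association is negative, so r = −0.308.

-0.308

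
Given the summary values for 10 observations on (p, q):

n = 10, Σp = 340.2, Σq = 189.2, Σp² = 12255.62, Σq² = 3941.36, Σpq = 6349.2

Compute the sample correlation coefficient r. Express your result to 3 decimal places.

r = (nΣpq − ΣpΣq) / √[(nΣp² − (Σp)²)(nΣq² − (Σq)²)]
Numerator: 10×6349.2 − 340.2×189.2 = -873.84
Denominator: √[(122556.2 − 115736.04)(39413.6 − 35796.64)] = √[6820.16 × 3616.96] = 4966.7138
r = -873.84 / 4966.7138 ≈ -0.176

-0.176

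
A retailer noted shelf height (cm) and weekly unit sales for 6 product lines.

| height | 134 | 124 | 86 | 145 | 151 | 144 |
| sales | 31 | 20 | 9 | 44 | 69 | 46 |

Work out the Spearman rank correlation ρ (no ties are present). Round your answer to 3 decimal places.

Rank height: 3, 2, 1, 5, 6, 4
Rank sales: 3, 2, 1, 4, 6, 5
d = rank(height) − rank(sales): 0, 0, 0, 1, 0, -1; Σd² = 2
ρ = 1 − 6Σd² / [n(n²−1)] = 1 − 6×2 / (6×35) = 1 − 12/210 ≈ 0.943

0.943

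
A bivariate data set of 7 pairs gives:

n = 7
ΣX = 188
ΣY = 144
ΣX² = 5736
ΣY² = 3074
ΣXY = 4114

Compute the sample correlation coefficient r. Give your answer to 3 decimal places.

r = (nΣXY − ΣXΣY) / √[(nΣX² − (ΣX)²)(nΣY² − (ΣY)²)]
Numerator: 7×4114 − 188×144 = 1726
Denominator: √[(40152 − 35344)(21518 − 20736)] = √[4808 × 782] = 1939.0348
r = 1726 / 1939.0348 ≈ 0.890

0.890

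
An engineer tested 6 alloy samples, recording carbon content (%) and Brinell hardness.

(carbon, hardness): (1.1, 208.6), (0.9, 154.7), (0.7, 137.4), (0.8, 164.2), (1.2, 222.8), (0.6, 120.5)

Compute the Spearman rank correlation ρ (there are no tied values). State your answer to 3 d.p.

Rank carbon: 5, 4, 2, 3, 6, 1
Rank hardness: 5, 3, 2, 4, 6, 1
d = rank(carbon) − rank(hardness): 0, 1, 0, -1, 0, 0; Σd² = 2
ρ = 1 − 6Σd² / [n(n²−1)] = 1 − 6×2 / (6×35) = 1 − 12/210 ≈ 0.943

0.943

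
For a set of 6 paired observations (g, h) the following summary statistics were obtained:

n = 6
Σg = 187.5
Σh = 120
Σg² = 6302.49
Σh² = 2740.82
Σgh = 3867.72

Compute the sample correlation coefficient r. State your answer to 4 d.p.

0.3029

r = (nΣgh − ΣgΣh) / √[(nΣg² − (Σg)²)(nΣh² − (Σh)²)]
Numerator: 6×3867.72 − 187.5×120 = 706.32
Denominator: √[(37814.94 − 35156.25)(16444.92 − 14400)] = √[2658.69 × 2044.92] = 2331.6965
r = 706.32 / 2331.6965 ≈ 0.3029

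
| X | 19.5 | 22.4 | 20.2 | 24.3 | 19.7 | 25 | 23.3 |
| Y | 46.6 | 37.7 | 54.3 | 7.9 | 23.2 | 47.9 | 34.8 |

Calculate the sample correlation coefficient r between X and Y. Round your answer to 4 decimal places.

-0.2737

n = 7, ΣX = 154.4, ΣY = 252.4, ΣX² = 3436.52, ΣY² = 10647.44, ΣXY = 5507.39
nΣXY − ΣXΣY = 38551.73 − 38970.56 = -418.83
nΣX² − (ΣX)² = 24055.64 − 23839.36 = 216.28; nΣY² − (ΣY)² = 74532.08 − 63705.76 = 10826.32
r = -418.83 / √(216.28 × 10826.32) = -418.83 / 1530.2015 ≈ -0.2737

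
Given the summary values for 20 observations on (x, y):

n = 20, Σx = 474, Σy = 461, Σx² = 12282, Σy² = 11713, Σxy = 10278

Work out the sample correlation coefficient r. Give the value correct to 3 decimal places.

r = (nΣxy − ΣxΣy) / √[(nΣx² − (Σx)²)(nΣy² − (Σy)²)]
Numerator: 20×10278 − 474×461 = -12954
Denominator: √[(245640 − 224676)(234260 − 212521)] = √[20964 × 21739] = 21347.9834
r = -12954 / 21347.9834 ≈ -0.607

-0.607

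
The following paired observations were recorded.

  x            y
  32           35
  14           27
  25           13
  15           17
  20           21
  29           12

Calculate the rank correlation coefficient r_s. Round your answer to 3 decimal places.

Rank x: 6, 1, 4, 2, 3, 5
Rank y: 6, 5, 2, 3, 4, 1
d = rank(x) − rank(y): 0, -4, 2, -1, -1, 4; Σd² = 38
ρ = 1 − 6Σd² / [n(n²−1)] = 1 − 6×38 / (6×35) = 1 − 228/210 ≈ -0.086

-0.086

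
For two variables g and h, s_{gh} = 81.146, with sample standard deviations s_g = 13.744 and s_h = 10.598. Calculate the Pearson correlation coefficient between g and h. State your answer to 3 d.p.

0.557

r = Cov(g,h) / (s_g · s_h) = 81.146 / (13.744 × 10.598)
  = 81.146 / 145.6589 ≈ 0.557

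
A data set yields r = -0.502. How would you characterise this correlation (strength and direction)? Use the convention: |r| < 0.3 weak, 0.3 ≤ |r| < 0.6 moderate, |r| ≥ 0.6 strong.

moderate negative

r = -0.502 < 0 so the relationship is negative.
|r| = 0.502, which falls in the moderate range.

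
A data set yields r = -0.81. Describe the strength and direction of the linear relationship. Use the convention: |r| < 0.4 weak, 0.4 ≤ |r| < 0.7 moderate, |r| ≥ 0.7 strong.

r = -0.81 < 0 so the relationship is negative.
|r| = 0.81, which falls in the strong range.

strong negative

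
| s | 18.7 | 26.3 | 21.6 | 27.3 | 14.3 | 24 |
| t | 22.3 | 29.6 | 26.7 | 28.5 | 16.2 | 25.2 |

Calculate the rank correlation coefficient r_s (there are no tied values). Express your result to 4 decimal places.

Rank s: 2, 5, 3, 6, 1, 4
Rank t: 2, 6, 4, 5, 1, 3
d = rank(s) − rank(t): 0, -1, -1, 1, 0, 1; Σd² = 4
ρ = 1 − 6Σd² / [n(n²−1)] = 1 − 6×4 / (6×35) = 1 − 24/210 ≈ 0.8857

0.8857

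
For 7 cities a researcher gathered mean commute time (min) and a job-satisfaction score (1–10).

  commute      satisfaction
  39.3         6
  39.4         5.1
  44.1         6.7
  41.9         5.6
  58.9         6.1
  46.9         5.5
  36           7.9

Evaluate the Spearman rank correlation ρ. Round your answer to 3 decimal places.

-0.179

Rank commute: 2, 3, 5, 4, 7, 6, 1
Rank satisfaction: 4, 1, 6, 3, 5, 2, 7
d = rank(commute) − rank(satisfaction): -2, 2, -1, 1, 2, 4, -6; Σd² = 66
ρ = 1 − 6Σd² / [n(n²−1)] = 1 − 6×66 / (7×48) = 1 − 396/336 ≈ -0.179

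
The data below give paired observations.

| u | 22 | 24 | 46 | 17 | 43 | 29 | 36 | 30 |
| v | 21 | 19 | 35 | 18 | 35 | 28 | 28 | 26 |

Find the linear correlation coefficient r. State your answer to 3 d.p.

0.964

n = 8, Σu = 247, Σv = 210, Σu² = 8351, Σv² = 5820, Σuv = 6939
nΣuv − ΣuΣv = 55512 − 51870 = 3642
nΣu² − (Σu)² = 66808 − 61009 = 5799; nΣv² − (Σv)² = 46560 − 44100 = 2460
r = 3642 / √(5799 × 2460) = 3642 / 3776.9750 ≈ 0.964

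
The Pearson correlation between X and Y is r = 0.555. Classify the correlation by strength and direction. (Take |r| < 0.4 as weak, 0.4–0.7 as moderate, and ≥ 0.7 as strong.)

moderate positive

r = 0.555 > 0 so the relationship is positive.
|r| = 0.555, which falls in the moderate range.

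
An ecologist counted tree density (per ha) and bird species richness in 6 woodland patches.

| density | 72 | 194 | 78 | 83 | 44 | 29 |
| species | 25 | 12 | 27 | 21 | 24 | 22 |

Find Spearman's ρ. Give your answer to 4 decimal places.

Rank density: 3, 6, 4, 5, 2, 1
Rank species: 5, 1, 6, 2, 4, 3
d = rank(density) − rank(species): -2, 5, -2, 3, -2, -2; Σd² = 50
ρ = 1 − 6Σd² / [n(n²−1)] = 1 − 6×50 / (6×35) = 1 − 300/210 ≈ -0.4286

-0.4286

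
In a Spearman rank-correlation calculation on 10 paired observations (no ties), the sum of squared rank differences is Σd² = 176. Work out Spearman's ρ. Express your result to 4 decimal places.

ρ = 1 − 6Σd² / [n(n²−1)] = 1 − 6×176 / (10×99)
  = 1 − 1056/990 = 1 − 1.06667 ≈ -0.0667

-0.0667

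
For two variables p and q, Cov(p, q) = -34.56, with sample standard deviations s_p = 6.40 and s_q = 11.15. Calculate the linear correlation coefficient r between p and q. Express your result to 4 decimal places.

-0.4843

r = Cov(p,q) / (s_p · s_q) = -34.56 / (6.40 × 11.15)
  = -34.56 / 71.3600 ≈ -0.4843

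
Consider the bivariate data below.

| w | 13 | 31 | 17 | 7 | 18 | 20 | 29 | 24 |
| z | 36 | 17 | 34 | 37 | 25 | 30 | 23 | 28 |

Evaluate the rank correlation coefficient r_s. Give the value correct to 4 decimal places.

-0.9286

Rank w: 2, 8, 3, 1, 4, 5, 7, 6
Rank z: 7, 1, 6, 8, 3, 5, 2, 4
d = rank(w) − rank(z): -5, 7, -3, -7, 1, 0, 5, 2; Σd² = 162
ρ = 1 − 6Σd² / [n(n²−1)] = 1 − 6×162 / (8×63) = 1 − 972/504 ≈ -0.9286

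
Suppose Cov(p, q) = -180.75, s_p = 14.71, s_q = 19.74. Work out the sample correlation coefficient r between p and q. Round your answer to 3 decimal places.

-0.622

r = Cov(p,q) / (s_p · s_q) = -180.75 / (14.71 × 19.74)
  = -180.75 / 290.3754 ≈ -0.622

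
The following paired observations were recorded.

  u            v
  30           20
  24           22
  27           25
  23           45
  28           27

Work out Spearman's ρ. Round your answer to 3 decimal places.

-0.600

Rank u: 5, 2, 3, 1, 4
Rank v: 1, 2, 3, 5, 4
d = rank(u) − rank(v): 4, 0, 0, -4, 0; Σd² = 32
ρ = 1 − 6Σd² / [n(n²−1)] = 1 − 6×32 / (5×24) = 1 − 192/120 ≈ -0.600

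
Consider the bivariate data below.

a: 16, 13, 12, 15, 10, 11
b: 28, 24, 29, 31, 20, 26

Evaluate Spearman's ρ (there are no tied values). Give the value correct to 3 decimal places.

Rank a: 6, 4, 3, 5, 1, 2
Rank b: 4, 2, 5, 6, 1, 3
d = rank(a) − rank(b): 2, 2, -2, -1, 0, -1; Σd² = 14
ρ = 1 − 6Σd² / [n(n²−1)] = 1 − 6×14 / (6×35) = 1 − 84/210 ≈ 0.600

0.600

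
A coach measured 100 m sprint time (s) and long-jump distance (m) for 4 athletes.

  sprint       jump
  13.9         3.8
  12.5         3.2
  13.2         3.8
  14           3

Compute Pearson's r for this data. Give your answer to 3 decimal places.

0.070

n = 4, Σx = 53.6, Σy = 13.8, Σx² = 719.7, Σy² = 48.12, Σxy = 184.98
nΣxy − ΣxΣy = 739.92 − 739.68 = 0.24
nΣx² − (Σx)² = 2878.8 − 2872.96 = 5.84; nΣy² − (Σy)² = 192.48 − 190.44 = 2.04
r = 0.24 / √(5.84 × 2.04) = 0.24 / 3.4516 ≈ 0.070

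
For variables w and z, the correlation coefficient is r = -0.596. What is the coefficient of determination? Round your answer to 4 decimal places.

r² = (-0.596)² = 0.3552

0.3552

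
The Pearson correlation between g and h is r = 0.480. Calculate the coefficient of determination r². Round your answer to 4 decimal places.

r² = (0.480)² = 0.2304

0.2304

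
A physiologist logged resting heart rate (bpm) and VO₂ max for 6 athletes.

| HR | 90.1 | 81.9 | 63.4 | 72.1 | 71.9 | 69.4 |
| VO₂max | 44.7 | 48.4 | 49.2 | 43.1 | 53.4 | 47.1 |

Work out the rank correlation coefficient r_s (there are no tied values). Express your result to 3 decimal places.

-0.486

Rank HR: 6, 5, 1, 4, 3, 2
Rank VO₂max: 2, 4, 5, 1, 6, 3
d = rank(HR) − rank(VO₂max): 4, 1, -4, 3, -3, -1; Σd² = 52
ρ = 1 − 6Σd² / [n(n²−1)] = 1 − 6×52 / (6×35) = 1 − 312/210 ≈ -0.486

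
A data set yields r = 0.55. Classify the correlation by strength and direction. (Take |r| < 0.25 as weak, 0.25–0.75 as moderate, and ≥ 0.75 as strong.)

moderate positive

r = 0.55 > 0 so the relationship is positive.
|r| = 0.55, which falls in the moderate range.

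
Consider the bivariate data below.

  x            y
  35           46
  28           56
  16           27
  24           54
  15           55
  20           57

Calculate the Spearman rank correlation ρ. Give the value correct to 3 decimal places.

Rank x: 6, 5, 2, 4, 1, 3
Rank y: 2, 5, 1, 3, 4, 6
d = rank(x) − rank(y): 4, 0, 1, 1, -3, -3; Σd² = 36
ρ = 1 − 6Σd² / [n(n²−1)] = 1 − 6×36 / (6×35) = 1 − 216/210 ≈ -0.029

-0.029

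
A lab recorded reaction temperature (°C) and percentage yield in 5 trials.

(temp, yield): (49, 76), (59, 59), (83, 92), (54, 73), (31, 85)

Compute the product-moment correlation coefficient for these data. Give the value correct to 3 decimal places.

0.176

n = 5, Σx = 276, Σy = 385, Σx² = 16648, Σy² = 30275, Σxy = 21418
nΣxy − ΣxΣy = 107090 − 106260 = 830
nΣx² − (Σx)² = 83240 − 76176 = 7064; nΣy² − (Σy)² = 151375 − 148225 = 3150
r = 830 / √(7064 × 3150) = 830 / 4717.1602 ≈ 0.176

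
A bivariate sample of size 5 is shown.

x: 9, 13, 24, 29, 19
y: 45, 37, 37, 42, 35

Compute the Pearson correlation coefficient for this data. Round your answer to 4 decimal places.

-0.2075

n = 5, Σx = 94, Σy = 196, Σx² = 2028, Σy² = 7752, Σxy = 3657
nΣxy − ΣxΣy = 18285 − 18424 = -139
nΣx² − (Σx)² = 10140 − 8836 = 1304; nΣy² − (Σy)² = 38760 − 38416 = 344
r = -139 / √(1304 × 344) = -139 / 669.7582 ≈ -0.2075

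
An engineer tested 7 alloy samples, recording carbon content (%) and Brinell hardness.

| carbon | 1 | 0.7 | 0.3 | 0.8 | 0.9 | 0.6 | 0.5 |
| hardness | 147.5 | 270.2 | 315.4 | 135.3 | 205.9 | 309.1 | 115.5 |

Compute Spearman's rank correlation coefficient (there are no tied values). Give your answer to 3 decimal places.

Rank carbon: 7, 4, 1, 5, 6, 3, 2
Rank hardness: 3, 5, 7, 2, 4, 6, 1
d = rank(carbon) − rank(hardness): 4, -1, -6, 3, 2, -3, 1; Σd² = 76
ρ = 1 − 6Σd² / [n(n²−1)] = 1 − 6×76 / (7×48) = 1 − 456/336 ≈ -0.357

-0.357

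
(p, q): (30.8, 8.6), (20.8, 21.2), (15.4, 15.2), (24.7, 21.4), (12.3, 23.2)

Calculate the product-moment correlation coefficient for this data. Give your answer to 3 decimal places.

-0.620

n = 5, Σp = 104, Σq = 89.6, Σp² = 2379.82, Σq² = 1750.64, Σpq = 1753.86
nΣpq − ΣpΣq = 8769.3 − 9318.4 = -549.1
nΣp² − (Σp)² = 11899.1 − 10816 = 1083.1; nΣq² − (Σq)² = 8753.2 − 8028.16 = 725.04
r = -549.1 / √(1083.1 × 725.04) = -549.1 / 886.1664 ≈ -0.620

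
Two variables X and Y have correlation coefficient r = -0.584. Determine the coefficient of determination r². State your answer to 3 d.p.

0.341

r² = (-0.584)² = 0.341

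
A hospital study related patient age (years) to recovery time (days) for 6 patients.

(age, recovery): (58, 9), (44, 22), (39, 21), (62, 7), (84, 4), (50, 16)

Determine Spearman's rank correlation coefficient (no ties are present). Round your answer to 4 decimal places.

-0.9429

Rank age: 4, 2, 1, 5, 6, 3
Rank recovery: 3, 6, 5, 2, 1, 4
d = rank(age) − rank(recovery): 1, -4, -4, 3, 5, -1; Σd² = 68
ρ = 1 − 6Σd² / [n(n²−1)] = 1 − 6×68 / (6×35) = 1 − 408/210 ≈ -0.9429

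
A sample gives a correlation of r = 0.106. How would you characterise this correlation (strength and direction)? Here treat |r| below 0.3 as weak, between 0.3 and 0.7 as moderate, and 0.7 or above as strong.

r = 0.106 > 0 so the relationship is positive.
|r| = 0.106, which falls in the weak range.

weak positive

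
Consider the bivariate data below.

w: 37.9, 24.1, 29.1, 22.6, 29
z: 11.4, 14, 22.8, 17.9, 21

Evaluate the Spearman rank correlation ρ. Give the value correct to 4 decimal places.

-0.1000

Rank w: 5, 2, 4, 1, 3
Rank z: 1, 2, 5, 3, 4
d = rank(w) − rank(z): 4, 0, -1, -2, -1; Σd² = 22
ρ = 1 − 6Σd² / [n(n²−1)] = 1 − 6×22 / (5×24) = 1 − 132/120 ≈ -0.1000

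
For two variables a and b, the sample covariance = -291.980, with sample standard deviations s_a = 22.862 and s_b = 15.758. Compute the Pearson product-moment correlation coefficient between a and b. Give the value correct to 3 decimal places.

-0.810

r = Cov(a,b) / (s_a · s_b) = -291.980 / (22.862 × 15.758)
  = -291.980 / 360.2594 ≈ -0.810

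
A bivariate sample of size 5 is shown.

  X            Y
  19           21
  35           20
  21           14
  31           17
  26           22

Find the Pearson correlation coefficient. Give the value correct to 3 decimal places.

n = 5, ΣX = 132, ΣY = 94, ΣX² = 3664, ΣY² = 1810, ΣXY = 2492
nΣXY − ΣXΣY = 12460 − 12408 = 52
nΣX² − (ΣX)² = 18320 − 17424 = 896; nΣY² − (ΣY)² = 9050 − 8836 = 214
r = 52 / √(896 × 214) = 52 / 437.8858 ≈ 0.119

0.119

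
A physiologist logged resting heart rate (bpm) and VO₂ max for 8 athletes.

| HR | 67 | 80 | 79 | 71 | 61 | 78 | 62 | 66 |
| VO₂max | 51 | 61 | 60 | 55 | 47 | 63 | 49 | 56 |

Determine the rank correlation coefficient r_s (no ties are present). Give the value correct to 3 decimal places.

Rank HR: 4, 8, 7, 5, 1, 6, 2, 3
Rank VO₂max: 3, 7, 6, 4, 1, 8, 2, 5
d = rank(HR) − rank(VO₂max): 1, 1, 1, 1, 0, -2, 0, -2; Σd² = 12
ρ = 1 − 6Σd² / [n(n²−1)] = 1 − 6×12 / (8×63) = 1 − 72/504 ≈ 0.857

0.857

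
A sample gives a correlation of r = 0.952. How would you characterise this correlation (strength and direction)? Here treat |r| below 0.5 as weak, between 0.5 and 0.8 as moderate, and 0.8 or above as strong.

strong positive

r = 0.952 > 0 so the relationship is positive.
|r| = 0.952, which falls in the strong range.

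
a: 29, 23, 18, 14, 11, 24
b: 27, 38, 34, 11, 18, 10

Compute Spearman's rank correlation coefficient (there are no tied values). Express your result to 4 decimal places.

0.0857

Rank a: 6, 4, 3, 2, 1, 5
Rank b: 4, 6, 5, 2, 3, 1
d = rank(a) − rank(b): 2, -2, -2, 0, -2, 4; Σd² = 32
ρ = 1 − 6Σd² / [n(n²−1)] = 1 − 6×32 / (6×35) = 1 − 192/210 ≈ 0.0857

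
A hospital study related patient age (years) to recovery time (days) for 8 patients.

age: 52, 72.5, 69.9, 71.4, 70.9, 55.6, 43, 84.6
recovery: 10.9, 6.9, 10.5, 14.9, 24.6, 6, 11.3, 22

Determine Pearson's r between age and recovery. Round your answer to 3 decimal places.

0.516

n = 8, Σx = 519.9, Σy = 107.1, Σx² = 35068.55, Σy² = 1751.53, Σxy = 7289.7
nΣxy − ΣxΣy = 58317.6 − 55681.29 = 2636.31
nΣx² − (Σx)² = 280548.4 − 270296.01 = 10252.39; nΣy² − (Σy)² = 14012.24 − 11470.41 = 2541.83
r = 2636.31 / √(10252.39 × 2541.83) = 2636.31 / 5104.8832 ≈ 0.516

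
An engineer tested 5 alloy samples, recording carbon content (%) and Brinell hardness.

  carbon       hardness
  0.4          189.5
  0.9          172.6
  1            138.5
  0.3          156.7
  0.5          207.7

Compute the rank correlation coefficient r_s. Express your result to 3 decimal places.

-0.300

Rank carbon: 2, 4, 5, 1, 3
Rank hardness: 4, 3, 1, 2, 5
d = rank(carbon) − rank(hardness): -2, 1, 4, -1, -2; Σd² = 26
ρ = 1 − 6Σd² / [n(n²−1)] = 1 − 6×26 / (5×24) = 1 − 156/120 ≈ -0.300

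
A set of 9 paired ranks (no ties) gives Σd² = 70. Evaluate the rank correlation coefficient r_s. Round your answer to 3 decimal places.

0.417

ρ = 1 − 6Σd² / [n(n²−1)] = 1 − 6×70 / (9×80)
  = 1 − 420/720 = 1 − 0.5833 ≈ 0.417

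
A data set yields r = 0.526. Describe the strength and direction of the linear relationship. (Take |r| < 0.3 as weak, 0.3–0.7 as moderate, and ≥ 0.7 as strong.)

r = 0.526 > 0 so the relationship is positive.
|r| = 0.526, which falls in the moderate range.

moderate positive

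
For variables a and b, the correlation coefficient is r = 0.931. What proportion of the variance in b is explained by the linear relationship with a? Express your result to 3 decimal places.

r² = (0.931)² = 0.867

0.867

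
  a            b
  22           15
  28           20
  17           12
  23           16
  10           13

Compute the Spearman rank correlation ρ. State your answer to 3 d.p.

Rank a: 3, 5, 2, 4, 1
Rank b: 3, 5, 1, 4, 2
d = rank(a) − rank(b): 0, 0, 1, 0, -1; Σd² = 2
ρ = 1 − 6Σd² / [n(n²−1)] = 1 − 6×2 / (5×24) = 1 − 12/120 ≈ 0.900

0.900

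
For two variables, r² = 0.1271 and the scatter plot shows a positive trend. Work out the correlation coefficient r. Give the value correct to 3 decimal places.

0.357

|r| = √0.1271 = 0.357
The association is positive, so r = 0.357.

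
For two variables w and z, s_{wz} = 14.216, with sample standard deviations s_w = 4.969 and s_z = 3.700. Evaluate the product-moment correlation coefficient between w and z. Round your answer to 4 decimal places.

0.7732

r = Cov(w,z) / (s_w · s_z) = 14.216 / (4.969 × 3.700)
  = 14.216 / 18.3853 ≈ 0.7732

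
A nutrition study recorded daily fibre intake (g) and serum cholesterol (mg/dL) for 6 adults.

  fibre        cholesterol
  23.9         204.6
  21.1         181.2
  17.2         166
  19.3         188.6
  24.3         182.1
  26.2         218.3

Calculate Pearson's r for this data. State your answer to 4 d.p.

n = 6, Σx = 132, Σy = 1140.8, Σx² = 2961.68, Σy² = 218635.86, Σxy = 25352.93
nΣxy − ΣxΣy = 152117.58 − 150585.6 = 1531.98
nΣx² − (Σx)² = 17770.08 − 17424 = 346.08; nΣy² − (Σy)² = 1311815.16 − 1301424.64 = 10390.52
r = 1531.98 / √(346.08 × 10390.52) = 1531.98 / 1896.2993 ≈ 0.8079

0.8079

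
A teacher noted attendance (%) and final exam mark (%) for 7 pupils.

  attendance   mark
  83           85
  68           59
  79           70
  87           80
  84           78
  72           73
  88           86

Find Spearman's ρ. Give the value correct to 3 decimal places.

Rank attendance: 4, 1, 3, 6, 5, 2, 7
Rank mark: 6, 1, 2, 5, 4, 3, 7
d = rank(attendance) − rank(mark): -2, 0, 1, 1, 1, -1, 0; Σd² = 8
ρ = 1 − 6Σd² / [n(n²−1)] = 1 − 6×8 / (7×48) = 1 − 48/336 ≈ 0.857

0.857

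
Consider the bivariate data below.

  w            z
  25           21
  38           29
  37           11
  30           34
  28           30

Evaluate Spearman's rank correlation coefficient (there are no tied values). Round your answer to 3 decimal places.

Rank w: 1, 5, 4, 3, 2
Rank z: 2, 3, 1, 5, 4
d = rank(w) − rank(z): -1, 2, 3, -2, -2; Σd² = 22
ρ = 1 − 6Σd² / [n(n²−1)] = 1 − 6×22 / (5×24) = 1 − 132/120 ≈ -0.100

-0.100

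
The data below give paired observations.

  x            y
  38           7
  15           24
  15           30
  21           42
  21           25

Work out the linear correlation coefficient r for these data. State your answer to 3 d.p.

n = 5, Σx = 110, Σy = 128, Σx² = 2776, Σy² = 3914, Σxy = 2483
nΣxy − ΣxΣy = 12415 − 14080 = -1665
nΣx² − (Σx)² = 13880 − 12100 = 1780; nΣy² − (Σy)² = 19570 − 16384 = 3186
r = -1665 / √(1780 × 3186) = -1665 / 2381.4029 ≈ -0.699

-0.699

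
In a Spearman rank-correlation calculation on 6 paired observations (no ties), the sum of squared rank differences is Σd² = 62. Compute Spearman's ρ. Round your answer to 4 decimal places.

ρ = 1 − 6Σd² / [n(n²−1)] = 1 − 6×62 / (6×35)
  = 1 − 372/210 = 1 − 1.77143 ≈ -0.7714

-0.7714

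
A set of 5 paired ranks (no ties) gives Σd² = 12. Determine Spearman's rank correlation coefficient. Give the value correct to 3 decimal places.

0.400

ρ = 1 − 6Σd² / [n(n²−1)] = 1 − 6×12 / (5×24)
  = 1 − 72/120 = 1 − 0.6000 ≈ 0.400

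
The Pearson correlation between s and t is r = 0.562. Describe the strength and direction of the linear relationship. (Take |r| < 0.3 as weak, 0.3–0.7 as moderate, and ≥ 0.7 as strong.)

moderate positive

r = 0.562 > 0 so the relationship is positive.
|r| = 0.562, which falls in the moderate range.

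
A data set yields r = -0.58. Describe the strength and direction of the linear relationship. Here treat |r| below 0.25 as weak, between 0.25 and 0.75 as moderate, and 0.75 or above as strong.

r = -0.58 < 0 so the relationship is negative.
|r| = 0.58, which falls in the moderate range.

moderate negative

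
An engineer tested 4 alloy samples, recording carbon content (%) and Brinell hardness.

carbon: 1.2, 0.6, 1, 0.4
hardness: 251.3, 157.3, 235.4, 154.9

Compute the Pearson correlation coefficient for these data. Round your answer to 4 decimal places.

n = 4, Σx = 3.2, Σy = 798.9, Σx² = 2.96, Σy² = 167302.15, Σxy = 693.3
nΣxy − ΣxΣy = 2773.2 − 2556.48 = 216.72
nΣx² − (Σx)² = 11.84 − 10.24 = 1.6; nΣy² − (Σy)² = 669208.6 − 638241.21 = 30967.39
r = 216.72 / √(1.6 × 30967.39) = 216.72 / 222.5934 ≈ 0.9736

0.9736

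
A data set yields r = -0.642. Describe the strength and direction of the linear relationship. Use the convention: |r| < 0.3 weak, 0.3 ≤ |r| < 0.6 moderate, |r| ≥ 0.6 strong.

r = -0.642 < 0 so the relationship is negative.
|r| = 0.642, which falls in the strong range.

strong negative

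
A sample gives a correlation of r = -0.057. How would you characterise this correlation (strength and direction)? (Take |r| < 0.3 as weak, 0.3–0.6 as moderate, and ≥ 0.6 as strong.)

weak negative

r = -0.057 < 0 so the relationship is negative.
|r| = 0.057, which falls in the weak range.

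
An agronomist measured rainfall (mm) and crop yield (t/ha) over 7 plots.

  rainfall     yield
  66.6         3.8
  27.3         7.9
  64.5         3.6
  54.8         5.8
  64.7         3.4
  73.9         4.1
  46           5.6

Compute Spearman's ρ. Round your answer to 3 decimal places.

Rank rainfall: 6, 1, 4, 3, 5, 7, 2
Rank yield: 3, 7, 2, 6, 1, 4, 5
d = rank(rainfall) − rank(yield): 3, -6, 2, -3, 4, 3, -3; Σd² = 92
ρ = 1 − 6Σd² / [n(n²−1)] = 1 − 6×92 / (7×48) = 1 − 552/336 ≈ -0.643

-0.643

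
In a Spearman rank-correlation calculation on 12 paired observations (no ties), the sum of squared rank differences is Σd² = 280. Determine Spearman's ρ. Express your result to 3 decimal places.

0.021

ρ = 1 − 6Σd² / [n(n²−1)] = 1 − 6×280 / (12×143)
  = 1 − 1680/1716 = 1 − 0.9790 ≈ 0.021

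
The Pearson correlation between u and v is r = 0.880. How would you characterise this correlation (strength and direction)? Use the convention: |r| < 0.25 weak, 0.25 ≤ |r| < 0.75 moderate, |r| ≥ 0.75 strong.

strong positive

r = 0.880 > 0 so the relationship is positive.
|r| = 0.880, which falls in the strong range.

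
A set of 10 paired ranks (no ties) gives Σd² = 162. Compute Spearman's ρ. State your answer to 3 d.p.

0.018

ρ = 1 − 6Σd² / [n(n²−1)] = 1 − 6×162 / (10×99)
  = 1 − 972/990 = 1 − 0.9818 ≈ 0.018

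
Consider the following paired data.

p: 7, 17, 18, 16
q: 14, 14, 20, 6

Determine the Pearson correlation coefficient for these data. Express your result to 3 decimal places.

n = 4, Σp = 58, Σq = 54, Σp² = 918, Σq² = 828, Σpq = 792
nΣpq − ΣpΣq = 3168 − 3132 = 36
nΣp² − (Σp)² = 3672 − 3364 = 308; nΣq² − (Σq)² = 3312 − 2916 = 396
r = 36 / √(308 × 396) = 36 / 349.2392 ≈ 0.103

0.103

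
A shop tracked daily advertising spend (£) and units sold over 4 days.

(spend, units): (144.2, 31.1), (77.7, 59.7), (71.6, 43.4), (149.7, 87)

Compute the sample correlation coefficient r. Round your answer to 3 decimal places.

0.246

n = 4, Σx = 443.2, Σy = 221.2, Σx² = 54367.58, Σy² = 13983.86, Σxy = 25254.65
nΣxy − ΣxΣy = 101018.6 − 98035.84 = 2982.76
nΣx² − (Σx)² = 217470.32 − 196426.24 = 21044.08; nΣy² − (Σy)² = 55935.44 − 48929.44 = 7006
r = 2982.76 / √(21044.08 × 7006) = 2982.76 / 12142.2743 ≈ 0.246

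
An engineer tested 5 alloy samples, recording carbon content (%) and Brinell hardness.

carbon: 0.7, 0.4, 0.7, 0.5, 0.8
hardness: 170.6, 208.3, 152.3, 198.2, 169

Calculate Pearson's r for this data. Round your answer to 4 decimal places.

-0.8853

n = 5, Σx = 3.1, Σy = 898.4, Σx² = 2.03, Σy² = 163532.78, Σxy = 543.65
nΣxy − ΣxΣy = 2718.25 − 2785.04 = -66.79
nΣx² − (Σx)² = 10.15 − 9.61 = 0.54; nΣy² − (Σy)² = 817663.9 − 807122.56 = 10541.34
r = -66.79 / √(0.54 × 10541.34) = -66.79 / 75.4475 ≈ -0.8853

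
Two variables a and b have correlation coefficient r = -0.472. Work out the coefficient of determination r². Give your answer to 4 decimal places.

r² = (-0.472)² = 0.2228

0.2228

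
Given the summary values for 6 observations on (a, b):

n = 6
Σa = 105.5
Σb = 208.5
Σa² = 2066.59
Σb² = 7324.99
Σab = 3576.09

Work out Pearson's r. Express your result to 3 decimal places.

-0.694

r = (nΣab − ΣaΣb) / √[(nΣa² − (Σa)²)(nΣb² − (Σb)²)]
Numerator: 6×3576.09 − 105.5×208.5 = -540.21
Denominator: √[(12399.54 − 11130.25)(43949.94 − 43472.25)] = √[1269.29 × 477.69] = 778.6701
r = -540.21 / 778.6701 ≈ -0.694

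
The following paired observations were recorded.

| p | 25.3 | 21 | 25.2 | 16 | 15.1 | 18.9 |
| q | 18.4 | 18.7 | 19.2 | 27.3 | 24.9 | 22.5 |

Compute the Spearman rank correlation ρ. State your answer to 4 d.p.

-0.8857

Rank p: 6, 4, 5, 2, 1, 3
Rank q: 1, 2, 3, 6, 5, 4
d = rank(p) − rank(q): 5, 2, 2, -4, -4, -1; Σd² = 66
ρ = 1 − 6Σd² / [n(n²−1)] = 1 − 6×66 / (6×35) = 1 − 396/210 ≈ -0.8857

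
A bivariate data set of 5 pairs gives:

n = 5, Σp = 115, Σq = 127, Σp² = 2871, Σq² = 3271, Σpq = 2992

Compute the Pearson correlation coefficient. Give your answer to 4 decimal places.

0.7025

r = (nΣpq − ΣpΣq) / √[(nΣp² − (Σp)²)(nΣq² − (Σq)²)]
Numerator: 5×2992 − 115×127 = 355
Denominator: √[(14355 − 13225)(16355 − 16129)] = √[1130 × 226] = 505.3514
r = 355 / 505.3514 ≈ 0.7025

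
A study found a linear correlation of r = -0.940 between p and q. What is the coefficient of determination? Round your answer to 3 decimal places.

0.884

r² = (-0.940)² = 0.884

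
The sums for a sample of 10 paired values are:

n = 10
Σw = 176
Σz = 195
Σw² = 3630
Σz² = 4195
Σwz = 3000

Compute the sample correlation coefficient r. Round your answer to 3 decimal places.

-0.945

r = (nΣwz − ΣwΣz) / √[(nΣw² − (Σw)²)(nΣz² − (Σz)²)]
Numerator: 10×3000 − 176×195 = -4320
Denominator: √[(36300 − 30976)(41950 − 38025)] = √[5324 × 3925] = 4571.2908
r = -4320 / 4571.2908 ≈ -0.945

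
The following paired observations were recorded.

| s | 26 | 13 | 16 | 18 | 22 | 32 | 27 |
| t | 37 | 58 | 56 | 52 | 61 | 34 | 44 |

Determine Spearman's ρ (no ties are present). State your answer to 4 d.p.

-0.7500

Rank s: 5, 1, 2, 3, 4, 7, 6
Rank t: 2, 6, 5, 4, 7, 1, 3
d = rank(s) − rank(t): 3, -5, -3, -1, -3, 6, 3; Σd² = 98
ρ = 1 − 6Σd² / [n(n²−1)] = 1 − 6×98 / (7×48) = 1 − 588/336 ≈ -0.7500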